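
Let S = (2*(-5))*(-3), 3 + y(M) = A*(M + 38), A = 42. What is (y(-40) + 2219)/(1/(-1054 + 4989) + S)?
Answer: 8389420/118051 ≈ 71.066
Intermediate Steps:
y(M) = 1593 + 42*M (y(M) = -3 + 42*(M + 38) = -3 + 42*(38 + M) = -3 + (1596 + 42*M) = 1593 + 42*M)
S = 30 (S = -10*(-3) = 30)
(y(-40) + 2219)/(1/(-1054 + 4989) + S) = ((1593 + 42*(-40)) + 2219)/(1/(-1054 + 4989) + 30) = ((1593 - 1680) + 2219)/(1/3935 + 30) = (-87 + 2219)/(1/3935 + 30) = 2132/(118051/3935) = 2132*(3935/118051) = 8389420/118051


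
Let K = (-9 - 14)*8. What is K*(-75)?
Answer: 13800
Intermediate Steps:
K = -184 (K = -23*8 = -184)
K*(-75) = -184*(-75) = 13800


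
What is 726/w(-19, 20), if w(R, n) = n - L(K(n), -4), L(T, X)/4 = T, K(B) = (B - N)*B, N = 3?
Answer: -363/670 ≈ -0.54179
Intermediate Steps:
K(B) = B*(-3 + B) (K(B) = (B - 1*3)*B = (B - 3)*B = (-3 + B)*B = B*(-3 + B))
L(T, X) = 4*T
w(R, n) = n - 4*n*(-3 + n)
726/w(-19, 20) = 726/((20*(13 - 4*20))) = 726/((20*(13 - 80))) = 726/((20*(-67))) = 726/(-1340) = 726*(-1/1340) = -363/670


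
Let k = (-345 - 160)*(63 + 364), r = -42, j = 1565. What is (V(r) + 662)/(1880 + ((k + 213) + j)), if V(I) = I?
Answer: -620/211977 ≈ -0.0029248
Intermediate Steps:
k = -215635 (k = -505*427 = -215635)
(V(r) + 662)/(1880 + ((k + 213) + j)) = (-42 + 662)/(1880 + ((-215635 + 213) + 1565)) = 620/(1880 + (-215422 + 1565)) = 620/(1880 - 213857) = 620/(-211977) = 620*(-1/211977) = -620/211977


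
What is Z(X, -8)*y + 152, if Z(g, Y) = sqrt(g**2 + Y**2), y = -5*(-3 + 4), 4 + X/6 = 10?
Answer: 152 - 20*sqrt(85) ≈ -32.391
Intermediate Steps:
X = 36 (X = -24 + 6*10 = -24 + 60 = 36)
y = -5 (y = -5*1 = -5)
Z(g, Y) = sqrt(Y**2 + g**2)
Z(X, -8)*y + 152 = sqrt((-8)**2 + 36**2)*(-5) + 152 = sqrt(64 + 1296)*(-5) + 152 = sqrt(1360)*(-5) + 152 = (4*sqrt(85))*(-5) + 152 = -20*sqrt(85) + 152 = 152 - 20*sqrt(85)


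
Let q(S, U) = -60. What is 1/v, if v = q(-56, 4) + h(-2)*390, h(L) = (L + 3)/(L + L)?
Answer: -2/315 ≈ -0.0063492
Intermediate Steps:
h(L) = (3 + L)/(2*L) (h(L) = (3 + L)/((2*L)) = (3 + L)*(1/(2*L)) = (3 + L)/(2*L))
v = -315/2 (v = -60 + ((1/2)*(3 - 2)/(-2))*390 = -60 + ((1/2)*(-1/2)*1)*390 = -60 - 1/4*390 = -60 - 195/2 = -315/2 ≈ -157.50)
1/v = 1/(-315/2) = -2/315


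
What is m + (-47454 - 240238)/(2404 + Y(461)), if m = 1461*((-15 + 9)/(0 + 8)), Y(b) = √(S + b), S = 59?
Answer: -3511808855/2889348 + 71923*√130/722337 ≈ -1214.3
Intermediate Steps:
Y(b) = √(59 + b)
m = -4383/4 (m = 1461*(-6/8) = 1461*(-6*⅛) = 1461*(-¾) = -4383/4 ≈ -1095.8)
m + (-47454 - 240238)/(2404 + Y(461)) = -4383/4 + (-47454 - 240238)/(2404 + √(59 + 461)) = -4383/4 - 287692/(2404 + √520) = -4383/4 - 287692/(2404 + 2*√130)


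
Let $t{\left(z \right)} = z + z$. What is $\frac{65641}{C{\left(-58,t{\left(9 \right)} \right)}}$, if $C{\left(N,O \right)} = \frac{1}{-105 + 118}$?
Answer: $853333$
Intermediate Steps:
$t{\left(z \right)} = 2 z$
$C{\left(N,O \right)} = \frac{1}{13}$
$\frac{65641}{C{\left(-58,t{\left(9 \right)} \right)}} = 65641 \frac{1}{\frac{1}{13}} = 65641 \cdot 13 = 853333$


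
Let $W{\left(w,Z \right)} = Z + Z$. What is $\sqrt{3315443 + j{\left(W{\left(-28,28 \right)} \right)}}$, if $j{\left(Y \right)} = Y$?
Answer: $\sqrt{3315499} \approx 1820.9$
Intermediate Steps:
$W{\left(w,Z \right)} = 2 Z$
$\sqrt{3315443 + j{\left(W{\left(-28,28 \right)} \right)}} = \sqrt{3315443 + 2 \cdot 28} = \sqrt{3315443 + 56} = \sqrt{3315499}$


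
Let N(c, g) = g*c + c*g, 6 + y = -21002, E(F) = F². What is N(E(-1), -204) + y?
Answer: -21416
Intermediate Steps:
y = -21008 (y = -6 - 21002 = -21008)
N(c, g) = 2*c*g (N(c, g) = c*g + c*g = 2*c*g)
N(E(-1), -204) + y = 2*(-1)²*(-204) - 21008 = 2*1*(-204) - 21008 = -408 - 21008 = -21416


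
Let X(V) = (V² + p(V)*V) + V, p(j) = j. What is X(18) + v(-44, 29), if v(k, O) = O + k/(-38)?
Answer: 13227/19 ≈ 696.16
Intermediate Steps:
v(k, O) = O - k/38 (v(k, O) = O + k*(-1/38) = O - k/38)
X(V) = V + 2*V² (X(V) = (V² + V*V) + V = (V² + V²) + V = 2*V² + V = V + 2*V²)
X(18) + v(-44, 29) = 18*(1 + 2*18) + (29 - 1/38*(-44)) = 18*(1 + 36) + (29 + 22/19) = 18*37 + 573/19 = 666 + 573/19 = 13227/19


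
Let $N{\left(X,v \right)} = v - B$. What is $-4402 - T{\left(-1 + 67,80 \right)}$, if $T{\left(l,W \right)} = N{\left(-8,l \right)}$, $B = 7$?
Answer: $-4461$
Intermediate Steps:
$N{\left(X,v \right)} = -7 + v$ ($N{\left(X,v \right)} = v - 7 = -7 + v$)
$T{\left(l,W \right)} = -7 + l$
$-4402 - T{\left(-1 + 67,80 \right)} = -4402 - \left(-7 + \left(-1 + 67\right)\right) = -4402 - \left(-7 + 66\right) = -4402 - 59 = -4461$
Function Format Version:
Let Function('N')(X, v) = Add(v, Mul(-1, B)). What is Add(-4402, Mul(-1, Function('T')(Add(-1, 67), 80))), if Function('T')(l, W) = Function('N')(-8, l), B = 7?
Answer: -4461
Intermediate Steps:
Function('N')(X, v) = Add(-7, v) (Function('N')(X, v) = Add(v, Mul(-1, 7)) = Add(v, -7) = Add(-7, v))
Function('T')(l, W) = Add(-7, l)
Add(-4402, Mul(-1, Function('T')(Add(-1, 67), 80))) = Add(-4402, Mul(-1, Add(-7, Add(-1, 67)))) = Add(-4402, Mul(-1, Add(-7, 66))) = Add(-4402, Mul(-1, 59)) = Add(-4402, -59) = -4461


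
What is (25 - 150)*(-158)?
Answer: 19750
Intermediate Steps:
(25 - 150)*(-158) = -125*(-158) = 19750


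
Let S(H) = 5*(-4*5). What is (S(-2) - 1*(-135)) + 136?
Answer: 171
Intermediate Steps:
S(H) = -100 (S(H) = 5*(-20) = -100)
(S(-2) - 1*(-135)) + 136 = (-100 - 1*(-135)) + 136 = (-100 + 135) + 136 = 35 + 136 = 171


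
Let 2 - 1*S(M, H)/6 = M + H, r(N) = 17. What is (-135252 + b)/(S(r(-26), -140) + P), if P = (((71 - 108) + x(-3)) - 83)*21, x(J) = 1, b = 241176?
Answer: -35308/583 ≈ -60.563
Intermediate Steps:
P = -2499 (P = (((71 - 108) + 1) - 83)*21 = ((-37 + 1) - 83)*21 = (-36 - 83)*21 = -119*21 = -2499)
S(M, H) = 12 - 6*H - 6*M (S(M, H) = 12 - 6*(M + H) = 12 - 6*(H + M) = 12 + (-6*H - 6*M) = 12 - 6*H - 6*M)
(-135252 + b)/(S(r(-26), -140) + P) = (-135252 + 241176)/((12 - 6*(-140) - 6*17) - 2499) = 105924/((12 + 840 - 102) - 2499) = 105924/(750 - 2499) = 105924/(-1749) = 105924*(-1/1749) = -35308/583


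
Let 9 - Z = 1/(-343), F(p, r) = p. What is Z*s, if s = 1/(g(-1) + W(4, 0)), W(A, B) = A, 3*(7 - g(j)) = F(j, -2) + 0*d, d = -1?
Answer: 4632/5831 ≈ 0.79437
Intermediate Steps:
g(j) = 7 - j/3 (g(j) = 7 - (j + 0*(-1))/3 = 7 - (j + 0)/3 = 7 - j/3)
s = 3/34 (s = 1/((7 - 1/3*(-1)) + 4) = 1/((7 + 1/3) + 4) = 1/(22/3 + 4) = 1/(34/3) = 3/34 ≈ 0.088235)
Z = 3088/343 (Z = 9 - 1/(-343) = 9 - 1*(-1/343) = 9 + 1/343 = 3088/343 ≈ 9.0029)
Z*s = (3088/343)*(3/34) = 4632/5831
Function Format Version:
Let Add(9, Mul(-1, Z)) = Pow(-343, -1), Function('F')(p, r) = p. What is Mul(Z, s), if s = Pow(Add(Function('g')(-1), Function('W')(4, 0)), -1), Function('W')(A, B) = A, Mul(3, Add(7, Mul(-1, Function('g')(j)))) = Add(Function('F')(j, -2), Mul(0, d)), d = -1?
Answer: Rational(4632, 5831) ≈ 0.79437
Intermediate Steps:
Function('g')(j) = Add(7, Mul(Rational(-1, 3), j)) (Function('g')(j) = Add(7, Mul(Rational(-1, 3), Add(j, Mul(0, -1)))) = Add(7, Mul(Rational(-1, 3), Add(j, 0))) = Add(7, Mul(Rational(-1, 3), j)))
s = Rational(3, 34) (s = Pow(Add(Add(7, Mul(Rational(-1, 3), -1)), 4), -1) = Pow(Add(Add(7, Rational(1, 3)), 4), -1) = Pow(Add(Rational(22, 3), 4), -1) = Pow(Rational(34, 3), -1) = Rational(3, 34) ≈ 0.088235)
Z = Rational(3088, 343) (Z = Add(9, Mul(-1, Pow(-343, -1))) = Add(9, Mul(-1, Rational(-1, 343))) = Add(9, Rational(1, 343)) = Rational(3088, 343) ≈ 9.0029)
Mul(Z, s) = Mul(Rational(3088, 343), Rational(3, 34)) = Rational(4632, 5831)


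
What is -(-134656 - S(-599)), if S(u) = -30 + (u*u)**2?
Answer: 128738292227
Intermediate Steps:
S(u) = -30 + u**4 (S(u) = -30 + (u**2)**2 = -30 + u**4)
-(-134656 - S(-599)) = -(-134656 - (-30 + (-599)**4)) = -(-134656 - (-30 + 128738157601)) = -(-134656 - 1*128738157571) = -(-134656 - 128738157571) = -1*(-128738292227) = 128738292227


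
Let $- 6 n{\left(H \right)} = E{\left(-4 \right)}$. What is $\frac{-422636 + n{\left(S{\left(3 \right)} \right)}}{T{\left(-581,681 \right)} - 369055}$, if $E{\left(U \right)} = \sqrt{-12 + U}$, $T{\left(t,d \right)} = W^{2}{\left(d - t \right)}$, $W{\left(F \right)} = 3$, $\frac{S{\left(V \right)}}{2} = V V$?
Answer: $\frac{211318}{184523} + \frac{i}{553569} \approx 1.1452 + 1.8065 \cdot 10^{-6} i$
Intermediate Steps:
$S{\left(V \right)} = 2 V^{2}$ ($S{\left(V \right)} = 2 V V = 2 V^{2}$)
$T{\left(t,d \right)} = 9$ ($T{\left(t,d \right)} = 3^{2} = 9$)
$n{\left(H \right)} = - \frac{2 i}{3}$ ($n{\left(H \right)} = - \frac{\sqrt{-12 - 4}}{6} = - \frac{\sqrt{-16}}{6} = - \frac{4 i}{6} = - \frac{2 i}{3}$)
$\frac{-422636 + n{\left(S{\left(3 \right)} \right)}}{T{\left(-581,681 \right)} - 369055} = \frac{-422636 - \frac{2 i}{3}}{9 - 369055} = \frac{-422636 - \frac{2 i}{3}}{-369046} = \left(-422636 - \frac{2 i}{3}\right) \left(- \frac{1}{369046}\right) = \frac{211318}{184523} + \frac{i}{553569}$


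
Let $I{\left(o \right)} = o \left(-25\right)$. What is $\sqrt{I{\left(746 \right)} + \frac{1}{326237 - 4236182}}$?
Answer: $\frac{i \sqrt{285115043695326195}}{3909945} \approx 136.56 i$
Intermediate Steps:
$I{\left(o \right)} = - 25 o$
$\sqrt{I{\left(746 \right)} + \frac{1}{326237 - 4236182}} = \sqrt{\left(-25\right) 746 + \frac{1}{326237 - 4236182}} = \sqrt{-18650 + \frac{1}{-3909945}} = \sqrt{-18650 - \frac{1}{3909945}} = \sqrt{- \frac{72920474251}{3909945}} = \frac{i \sqrt{285115043695326195}}{3909945}$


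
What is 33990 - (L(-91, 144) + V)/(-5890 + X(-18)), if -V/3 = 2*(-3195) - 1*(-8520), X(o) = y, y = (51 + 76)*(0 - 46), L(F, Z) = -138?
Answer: 99691038/2933 ≈ 33989.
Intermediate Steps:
y = -5842 (y = 127*(-46) = -5842)
X(o) = -5842
V = -6390 (V = -3*(2*(-3195) - 1*(-8520)) = -3*(-6390 + 8520) = -3*2130 = -6390)
33990 - (L(-91, 144) + V)/(-5890 + X(-18)) = 33990 - (-138 - 6390)/(-5890 - 5842) = 33990 - (-6528)/(-11732) = 33990 - (-6528)*(-1)/11732 = 33990 - 1*1632/2933 = 33990 - 1632/2933 = 99691038/2933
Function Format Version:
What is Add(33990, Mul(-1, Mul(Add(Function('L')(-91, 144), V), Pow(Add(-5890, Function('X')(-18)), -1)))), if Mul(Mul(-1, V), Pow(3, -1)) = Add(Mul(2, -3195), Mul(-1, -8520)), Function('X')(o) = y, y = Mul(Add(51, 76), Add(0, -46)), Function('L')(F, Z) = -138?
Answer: Rational(99691038, 2933) ≈ 33989.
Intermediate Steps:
y = -5842 (y = Mul(127, -46) = -5842)
Function('X')(o) = -5842
V = -6390 (V = Mul(-3, Add(Mul(2, -3195), Mul(-1, -8520))) = Mul(-3, Add(-6390, 8520)) = Mul(-3, 2130) = -6390)
Add(33990, Mul(-1, Mul(Add(Function('L')(-91, 144), V), Pow(Add(-5890, Function('X')(-18)), -1)))) = Add(33990, Mul(-1, Mul(Add(-138, -6390), Pow(Add(-5890, -5842), -1)))) = Add(33990, Mul(-1, Mul(-6528, Pow(-11732, -1)))) = Add(33990, Mul(-1, Mul(-6528, Rational(-1, 11732)))) = Add(33990, Mul(-1, Rational(1632, 2933))) = Add(33990, Rational(-1632, 2933)) = Rational(99691038, 2933)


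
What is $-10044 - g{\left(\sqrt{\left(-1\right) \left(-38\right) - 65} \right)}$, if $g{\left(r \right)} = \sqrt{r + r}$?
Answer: $-10044 - 3^{\frac{3}{4}} \left(1 + i\right) \approx -10046.0 - 2.2795 i$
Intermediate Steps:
$g{\left(r \right)} = \sqrt{2} \sqrt{r}$ ($g{\left(r \right)} = \sqrt{2 r} = \sqrt{2} \sqrt{r}$)
$-10044 - g{\left(\sqrt{\left(-1\right) \left(-38\right) - 65} \right)} = -10044 - \sqrt{2} \sqrt{\sqrt{\left(-1\right) \left(-38\right) - 65}} = -10044 - \sqrt{2} \sqrt{\sqrt{38 - 65}} = -10044 - \sqrt{2} \sqrt{\sqrt{-27}} = -10044 - \sqrt{2} \sqrt{3 i \sqrt{3}} = -10044 - \sqrt{2} \cdot 3^{\frac{3}{4}} \sqrt{i}$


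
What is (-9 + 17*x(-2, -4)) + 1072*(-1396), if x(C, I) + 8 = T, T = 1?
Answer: -1496640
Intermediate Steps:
x(C, I) = -7 (x(C, I) = -8 + 1 = -7)
(-9 + 17*x(-2, -4)) + 1072*(-1396) = (-9 + 17*(-7)) + 1072*(-1396) = (-9 - 119) - 1496512 = -128 - 1496512 = -1496640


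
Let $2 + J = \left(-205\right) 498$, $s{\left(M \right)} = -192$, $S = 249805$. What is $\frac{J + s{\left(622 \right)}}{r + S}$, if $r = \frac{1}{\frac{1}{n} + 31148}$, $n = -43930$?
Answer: $- \frac{19994061909068}{48830869303475} \approx -0.40946$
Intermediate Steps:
$J = -102092$ ($J = -2 - 102090 = -102092$)
$r = \frac{43930}{1368331639}$ ($r = \frac{1}{\frac{1}{-43930} + 31148} = \frac{1}{- \frac{1}{43930} + 31148} = \frac{1}{\frac{1368331639}{43930}} = \frac{43930}{1368331639} \approx 3.2105 \cdot 10^{-5}$)
$\frac{J + s{\left(622 \right)}}{r + S} = \frac{-102092 - 192}{\frac{43930}{1368331639} + 249805} = - \frac{102284}{\frac{341816085124325}{1368331639}} = \left(-102284\right) \frac{1368331639}{341816085124325} = - \frac{19994061909068}{48830869303475}$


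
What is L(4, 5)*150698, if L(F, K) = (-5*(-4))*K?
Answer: 15069800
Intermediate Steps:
L(F, K) = 20*K
L(4, 5)*150698 = (20*5)*150698 = 100*150698 = 15069800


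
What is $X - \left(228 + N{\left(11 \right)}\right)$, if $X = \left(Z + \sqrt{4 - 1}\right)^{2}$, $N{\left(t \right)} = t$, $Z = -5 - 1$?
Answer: $-239 + \left(6 - \sqrt{3}\right)^{2} \approx -220.78$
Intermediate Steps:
$Z = -6$
$X = \left(-6 + \sqrt{3}\right)^{2}$ ($X = \left(-6 + \sqrt{4 - 1}\right)^{2} = \left(-6 + \sqrt{3}\right)^{2} \approx 18.215$)
$X - \left(228 + N{\left(11 \right)}\right) = \left(6 - \sqrt{3}\right)^{2} - \left(228 + 11\right) = \left(6 - \sqrt{3}\right)^{2} - 239 = -239 + \left(6 - \sqrt{3}\right)^{2}$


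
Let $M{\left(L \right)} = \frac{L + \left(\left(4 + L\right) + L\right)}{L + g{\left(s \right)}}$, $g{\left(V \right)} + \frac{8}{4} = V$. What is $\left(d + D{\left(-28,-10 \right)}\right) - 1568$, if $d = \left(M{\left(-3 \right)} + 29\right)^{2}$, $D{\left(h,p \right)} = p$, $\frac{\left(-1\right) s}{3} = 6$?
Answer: $- \frac{383178}{529} \approx -724.34$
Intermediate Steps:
$s = -18$ ($s = \left(-3\right) 6 = -18$)
$g{\left(V \right)} = -2 + V$
$M{\left(L \right)} = \frac{4 + 3 L}{-20 + L}$ ($M{\left(L \right)} = \frac{L + \left(\left(4 + L\right) + L\right)}{L - 20} = \frac{L + \left(4 + 2 L\right)}{L - 20} = \frac{4 + 3 L}{-20 + L}$)
$d = \frac{451584}{529}$ ($d = \left(\frac{4 + 3 \left(-3\right)}{-20 - 3} + 29\right)^{2} = \left(\frac{4 - 9}{-23} + 29\right)^{2} = \left(\left(- \frac{1}{23}\right) \left(-5\right) + 29\right)^{2} = \left(\frac{5}{23} + 29\right)^{2} = \left(\frac{672}{23}\right)^{2} = \frac{451584}{529} \approx 853.66$)
$\left(d + D{\left(-28,-10 \right)}\right) - 1568 = \left(\frac{451584}{529} - 10\right) - 1568 = \frac{446294}{529} - 1568 = - \frac{383178}{529}$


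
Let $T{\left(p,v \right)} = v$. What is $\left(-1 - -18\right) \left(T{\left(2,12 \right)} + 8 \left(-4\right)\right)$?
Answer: $-340$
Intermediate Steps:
$\left(-1 - -18\right) \left(T{\left(2,12 \right)} + 8 \left(-4\right)\right) = \left(-1 - -18\right) \left(12 + 8 \left(-4\right)\right) = \left(-1 + 18\right) \left(12 - 32\right) = 17 \left(-20\right) = -340$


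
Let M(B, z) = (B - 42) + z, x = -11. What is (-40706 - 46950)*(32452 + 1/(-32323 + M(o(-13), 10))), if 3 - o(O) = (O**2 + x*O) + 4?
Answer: -23231950363590/8167 ≈ -2.8446e+9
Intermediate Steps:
o(O) = -1 - O**2 + 11*O (o(O) = 3 - ((O**2 - 11*O) + 4) = 3 - (4 + O**2 - 11*O) = 3 + (-4 - O**2 + 11*O) = -1 - O**2 + 11*O)
M(B, z) = -42 + B + z (M(B, z) = (-42 + B) + z = -42 + B + z)
(-40706 - 46950)*(32452 + 1/(-32323 + M(o(-13), 10))) = (-40706 - 46950)*(32452 + 1/(-32323 + (-42 + (-1 - 1*(-13)**2 + 11*(-13)) + 10))) = -87656*(32452 + 1/(-32323 + (-42 + (-1 - 1*169 - 143) + 10))) = -87656*(32452 + 1/(-32323 + (-42 + (-1 - 169 - 143) + 10))) = -87656*(32452 + 1/(-32323 + (-42 - 313 + 10))) = -87656*(32452 + 1/(-32323 - 345)) = -87656*(32452 + 1/(-32668)) = -87656*(32452 - 1/32668) = -87656*1060141935/32668 = -23231950363590/8167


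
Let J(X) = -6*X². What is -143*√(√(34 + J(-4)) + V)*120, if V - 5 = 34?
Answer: -17160*√(39 + I*√62) ≈ -1.077e+5 - 10764.0*I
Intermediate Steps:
V = 39 (V = 5 + 34 = 39)
-143*√(√(34 + J(-4)) + V)*120 = -143*√(√(34 - 6*(-4)²) + 39)*120 = -143*√(√(34 - 6*16) + 39)*120 = -143*√(√(34 - 96) + 39)*120 = -143*√(√(-62) + 39)*120 = -143*√(I*√62 + 39)*120 = -143*√(39 + I*√62)*120 = -17160*√(39 + I*√62)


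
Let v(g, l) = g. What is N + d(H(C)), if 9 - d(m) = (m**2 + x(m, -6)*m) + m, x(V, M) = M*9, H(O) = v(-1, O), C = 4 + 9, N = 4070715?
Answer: 4070670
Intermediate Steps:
C = 13
H(O) = -1
x(V, M) = 9*M
d(m) = 9 - m**2 + 53*m (d(m) = 9 - ((m**2 + (9*(-6))*m) + m) = 9 - ((m**2 - 54*m) + m) = 9 - (m**2 - 53*m) = 9 + (-m**2 + 53*m) = 9 - m**2 + 53*m)
N + d(H(C)) = 4070715 + (9 - 1*(-1)**2 + 53*(-1)) = 4070715 + (9 - 1*1 - 53) = 4070715 + (9 - 1 - 53) = 4070715 - 45 = 4070670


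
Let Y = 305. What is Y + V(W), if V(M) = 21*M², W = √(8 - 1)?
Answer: 452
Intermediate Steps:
W = √7 ≈ 2.6458
Y + V(W) = 305 + 21*(√7)² = 305 + 21*7 = 305 + 147 = 452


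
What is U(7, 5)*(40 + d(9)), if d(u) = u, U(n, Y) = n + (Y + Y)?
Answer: 833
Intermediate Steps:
U(n, Y) = n + 2*Y
U(7, 5)*(40 + d(9)) = (7 + 2*5)*(40 + 9) = (7 + 10)*49 = 17*49 = 833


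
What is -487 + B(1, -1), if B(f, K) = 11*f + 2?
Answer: -474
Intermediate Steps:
B(f, K) = 2 + 11*f
-487 + B(1, -1) = -487 + (2 + 11*1) = -487 + (2 + 11) = -487 + 13 = -474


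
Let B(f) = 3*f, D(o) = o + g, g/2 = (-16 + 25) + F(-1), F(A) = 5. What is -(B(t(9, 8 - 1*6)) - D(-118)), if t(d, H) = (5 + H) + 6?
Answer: -129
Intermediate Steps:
t(d, H) = 11 + H
g = 28 (g = 2*((-16 + 25) + 5) = 2*(9 + 5) = 2*14 = 28)
D(o) = 28 + o (D(o) = o + 28 = 28 + o)
-(B(t(9, 8 - 1*6)) - D(-118)) = -(3*(11 + (8 - 1*6)) - (28 - 118)) = -(3*(11 + (8 - 6)) - 1*(-90)) = -(3*(11 + 2) + 90) = -(3*13 + 90) = -(39 + 90) = -1*129 = -129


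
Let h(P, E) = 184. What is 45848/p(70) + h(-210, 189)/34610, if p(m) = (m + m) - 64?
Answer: 198351658/328795 ≈ 603.27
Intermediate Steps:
p(m) = -64 + 2*m (p(m) = 2*m - 64 = -64 + 2*m)
45848/p(70) + h(-210, 189)/34610 = 45848/(-64 + 2*70) + 184/34610 = 45848/(-64 + 140) + 184*(1/34610) = 45848/76 + 92/17305 = 45848*(1/76) + 92/17305 = 11462/19 + 92/17305 = 198351658/328795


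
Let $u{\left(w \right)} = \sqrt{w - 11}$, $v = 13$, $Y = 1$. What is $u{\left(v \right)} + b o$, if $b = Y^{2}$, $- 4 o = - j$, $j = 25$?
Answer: $\frac{25}{4} + \sqrt{2} \approx 7.6642$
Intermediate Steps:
$o = \frac{25}{4}$ ($o = - \frac{\left(-1\right) 25}{4} = \left(- \frac{1}{4}\right) \left(-25\right) = \frac{25}{4} \approx 6.25$)
$b = 1$ ($b = 1^{2} = 1$)
$u{\left(w \right)} = \sqrt{-11 + w}$
$u{\left(v \right)} + b o = \sqrt{-11 + 13} + 1 \cdot \frac{25}{4} = \sqrt{2} + \frac{25}{4} = \frac{25}{4} + \sqrt{2}$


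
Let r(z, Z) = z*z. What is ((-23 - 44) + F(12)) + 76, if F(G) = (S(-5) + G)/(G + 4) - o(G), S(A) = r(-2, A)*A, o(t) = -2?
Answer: 21/2 ≈ 10.500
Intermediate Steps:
r(z, Z) = z²
S(A) = 4*A (S(A) = (-2)²*A = 4*A)
F(G) = 2 + (-20 + G)/(4 + G) (F(G) = (4*(-5) + G)/(G + 4) - 1*(-2) = (-20 + G)/(4 + G) + 2 = 2 + (-20 + G)/(4 + G))
((-23 - 44) + F(12)) + 76 = ((-23 - 44) + 3*(-4 + 12)/(4 + 12)) + 76 = (-67 + 3*8/16) + 76 = (-67 + 3*(1/16)*8) + 76 = (-67 + 3/2) + 76 = -131/2 + 76 = 21/2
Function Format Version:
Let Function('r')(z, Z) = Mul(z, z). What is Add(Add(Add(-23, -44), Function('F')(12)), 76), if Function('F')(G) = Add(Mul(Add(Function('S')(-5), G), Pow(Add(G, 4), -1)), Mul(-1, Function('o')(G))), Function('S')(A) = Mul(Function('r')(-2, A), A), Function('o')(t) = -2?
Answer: Rational(21, 2) ≈ 10.500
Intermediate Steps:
Function('r')(z, Z) = Pow(z, 2)
Function('S')(A) = Mul(4, A) (Function('S')(A) = Mul(Pow(-2, 2), A) = Mul(4, A))
Function('F')(G) = Add(2, Mul(Pow(Add(4, G), -1), Add(-20, G))) (Function('F')(G) = Add(Mul(Add(Mul(4, -5), G), Pow(Add(G, 4), -1)), Mul(-1, -2)) = Add(Mul(Add(-20, G), Pow(Add(4, G), -1)), 2) = Add(Mul(Pow(Add(4, G), -1), Add(-20, G)), 2) = Add(2, Mul(Pow(Add(4, G), -1), Add(-20, G))))
Add(Add(Add(-23, -44), Function('F')(12)), 76) = Add(Add(Add(-23, -44), Mul(3, Pow(Add(4, 12), -1), Add(-4, 12))), 76) = Add(Add(-67, Mul(3, Pow(16, -1), 8)), 76) = Add(Add(-67, Mul(3, Rational(1, 16), 8)), 76) = Add(Add(-67, Rational(3, 2)), 76) = Add(Rational(-131, 2), 76) = Rational(21, 2)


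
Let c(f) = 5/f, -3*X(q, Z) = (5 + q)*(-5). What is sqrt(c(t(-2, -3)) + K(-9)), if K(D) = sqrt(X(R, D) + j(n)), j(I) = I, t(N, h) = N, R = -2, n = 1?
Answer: sqrt(-10 + 4*sqrt(6))/2 ≈ 0.22474*I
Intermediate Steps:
X(q, Z) = 25/3 + 5*q/3 (X(q, Z) = -(5 + q)*(-5)/3 = -(-25 - 5*q)/3 = 25/3 + 5*q/3)
K(D) = sqrt(6) (K(D) = sqrt((25/3 + (5/3)*(-2)) + 1) = sqrt((25/3 - 10/3) + 1) = sqrt(5 + 1) = sqrt(6))
sqrt(c(t(-2, -3)) + K(-9)) = sqrt(5/(-2) + sqrt(6)) = sqrt(5*(-1/2) + sqrt(6)) = sqrt(-5/2 + sqrt(6))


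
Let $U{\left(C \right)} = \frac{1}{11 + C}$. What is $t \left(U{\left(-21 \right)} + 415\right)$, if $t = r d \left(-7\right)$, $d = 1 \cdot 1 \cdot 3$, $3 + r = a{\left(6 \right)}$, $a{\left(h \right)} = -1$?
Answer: $\frac{174258}{5} \approx 34852.0$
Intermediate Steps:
$r = -4$ ($r = -3 - 1 = -4$)
$d = 3$ ($d = 1 \cdot 3 = 3$)
$t = 84$ ($t = \left(-4\right) 3 \left(-7\right) = \left(-12\right) \left(-7\right) = 84$)
$t \left(U{\left(-21 \right)} + 415\right) = 84 \left(\frac{1}{11 - 21} + 415\right) = 84 \left(\frac{1}{-10} + 415\right) = 84 \left(- \frac{1}{10} + 415\right) = 84 \cdot \frac{4149}{10} = \frac{174258}{5}$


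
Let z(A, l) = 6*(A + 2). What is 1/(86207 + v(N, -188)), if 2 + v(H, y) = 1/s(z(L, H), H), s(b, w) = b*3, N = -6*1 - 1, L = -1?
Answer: 18/1551691 ≈ 1.1600e-5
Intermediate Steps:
z(A, l) = 12 + 6*A (z(A, l) = 6*(2 + A) = 12 + 6*A)
N = -7 (N = -6 - 1 = -7)
s(b, w) = 3*b
v(H, y) = -35/18 (v(H, y) = -2 + 1/(3*(12 + 6*(-1))) = -2 + 1/(3*(12 - 6)) = -2 + 1/(3*6) = -2 + 1/18 = -35/18)
1/(86207 + v(N, -188)) = 1/(86207 - 35/18) = 1/(1551691/18) = 18/1551691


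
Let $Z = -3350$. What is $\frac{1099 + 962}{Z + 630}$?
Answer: $- \frac{2061}{2720} \approx -0.75772$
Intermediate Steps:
$\frac{1099 + 962}{Z + 630} = \frac{1099 + 962}{-3350 + 630} = \frac{2061}{-2720} = 2061 \left(- \frac{1}{2720}\right) = - \frac{2061}{2720}$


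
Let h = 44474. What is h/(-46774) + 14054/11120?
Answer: 40702729/130031720 ≈ 0.31302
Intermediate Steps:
h/(-46774) + 14054/11120 = 44474/(-46774) + 14054/11120 = 44474*(-1/46774) + 14054*(1/11120) = -22237/23387 + 7027/5560 = 40702729/130031720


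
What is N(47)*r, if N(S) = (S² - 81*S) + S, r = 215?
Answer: -333465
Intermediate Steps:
N(S) = S² - 80*S
N(47)*r = (47*(-80 + 47))*215 = (47*(-33))*215 = -1551*215 = -333465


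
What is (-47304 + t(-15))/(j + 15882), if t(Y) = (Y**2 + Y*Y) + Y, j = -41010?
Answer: 15623/8376 ≈ 1.8652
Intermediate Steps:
t(Y) = Y + 2*Y**2 (t(Y) = (Y**2 + Y**2) + Y = 2*Y**2 + Y = Y + 2*Y**2)
(-47304 + t(-15))/(j + 15882) = (-47304 - 15*(1 + 2*(-15)))/(-41010 + 15882) = (-47304 - 15*(1 - 30))/(-25128) = (-47304 - 15*(-29))*(-1/25128) = (-47304 + 435)*(-1/25128) = -46869*(-1/25128) = 15623/8376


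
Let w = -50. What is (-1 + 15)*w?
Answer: -700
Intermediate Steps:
(-1 + 15)*w = (-1 + 15)*(-50) = 14*(-50) = -700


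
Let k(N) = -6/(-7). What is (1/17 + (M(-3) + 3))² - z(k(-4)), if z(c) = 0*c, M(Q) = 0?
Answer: 2704/289 ≈ 9.3564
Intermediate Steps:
k(N) = 6/7 (k(N) = -6*(-⅐) = 6/7)
z(c) = 0
(1/17 + (M(-3) + 3))² - z(k(-4)) = (1/17 + (0 + 3))² - 1*0 = (1/17 + 3)² + 0 = (52/17)² + 0 = 2704/289 + 0 = 2704/289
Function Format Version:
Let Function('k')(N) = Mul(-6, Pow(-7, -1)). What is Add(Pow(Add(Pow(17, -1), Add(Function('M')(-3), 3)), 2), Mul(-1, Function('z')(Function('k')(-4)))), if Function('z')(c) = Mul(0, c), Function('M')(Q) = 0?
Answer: Rational(2704, 289) ≈ 9.3564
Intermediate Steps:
Function('k')(N) = Rational(6, 7) (Function('k')(N) = Mul(-6, Rational(-1, 7)) = Rational(6, 7))
Function('z')(c) = 0
Add(Pow(Add(Pow(17, -1), Add(Function('M')(-3), 3)), 2), Mul(-1, Function('z')(Function('k')(-4)))) = Add(Pow(Add(Pow(17, -1), Add(0, 3)), 2), Mul(-1, 0)) = Add(Pow(Add(Rational(1, 17), 3), 2), 0) = Add(Pow(Rational(52, 17), 2), 0) = Add(Rational(2704, 289), 0) = Rational(2704, 289)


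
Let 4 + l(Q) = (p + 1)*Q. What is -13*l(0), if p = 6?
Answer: 52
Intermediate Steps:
l(Q) = -4 + 7*Q (l(Q) = -4 + (6 + 1)*Q = -4 + 7*Q)
-13*l(0) = -13*(-4 + 7*0) = -13*(-4 + 0) = -13*(-4) = 52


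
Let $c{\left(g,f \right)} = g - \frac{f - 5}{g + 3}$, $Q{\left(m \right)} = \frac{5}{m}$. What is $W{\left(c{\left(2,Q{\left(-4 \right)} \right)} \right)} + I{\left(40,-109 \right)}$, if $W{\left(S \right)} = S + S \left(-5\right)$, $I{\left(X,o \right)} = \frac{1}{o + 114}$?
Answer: $- \frac{64}{5} \approx -12.8$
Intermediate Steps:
$I{\left(X,o \right)} = \frac{1}{114 + o}$
$c{\left(g,f \right)} = g - \frac{-5 + f}{3 + g}$
$W{\left(S \right)} = - 4 S$ ($W{\left(S \right)} = S - 5 S = - 4 S$)
$W{\left(c{\left(2,Q{\left(-4 \right)} \right)} \right)} + I{\left(40,-109 \right)} = - 4 \frac{5 + 2^{2} - \frac{5}{-4} + 3 \cdot 2}{3 + 2} + \frac{1}{114 - 109} = - 4 \frac{5 + 4 - 5 \left(- \frac{1}{4}\right) + 6}{5} + \frac{1}{5} = - 4 \frac{5 + 4 - - \frac{5}{4} + 6}{5} + \frac{1}{5} = - 4 \frac{5 + 4 + \frac{5}{4} + 6}{5} + \frac{1}{5} = - 4 \cdot \frac{1}{5} \cdot \frac{65}{4} + \frac{1}{5} = \left(-4\right) \frac{13}{4} + \frac{1}{5} = -13 + \frac{1}{5} = - \frac{64}{5}$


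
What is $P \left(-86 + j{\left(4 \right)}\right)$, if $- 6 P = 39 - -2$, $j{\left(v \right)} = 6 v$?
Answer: $\frac{1271}{3} \approx 423.67$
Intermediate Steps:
$P = - \frac{41}{6}$ ($P = - \frac{39 - -2}{6} = - \frac{39 + 2}{6} = \left(- \frac{1}{6}\right) 41 = - \frac{41}{6} \approx -6.8333$)
$P \left(-86 + j{\left(4 \right)}\right) = - \frac{41 \left(-86 + 6 \cdot 4\right)}{6} = - \frac{41 \left(-86 + 24\right)}{6} = \left(- \frac{41}{6}\right) \left(-62\right) = \frac{1271}{3}$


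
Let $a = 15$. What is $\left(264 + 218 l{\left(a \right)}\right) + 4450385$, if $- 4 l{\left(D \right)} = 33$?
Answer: $\frac{8897701}{2} \approx 4.4488 \cdot 10^{6}$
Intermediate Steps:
$l{\left(D \right)} = - \frac{33}{4}$ ($l{\left(D \right)} = \left(- \frac{1}{4}\right) 33 = - \frac{33}{4}$)
$\left(264 + 218 l{\left(a \right)}\right) + 4450385 = \left(264 + 218 \left(- \frac{33}{4}\right)\right) + 4450385 = \left(264 - \frac{3597}{2}\right) + 4450385 = - \frac{3069}{2} + 4450385 = \frac{8897701}{2}$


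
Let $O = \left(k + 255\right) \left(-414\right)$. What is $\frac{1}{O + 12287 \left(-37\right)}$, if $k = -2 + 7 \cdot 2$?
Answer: $- \frac{1}{565157} \approx -1.7694 \cdot 10^{-6}$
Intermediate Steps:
$k = 12$ ($k = -2 + 14 = 12$)
$O = -110538$ ($O = \left(12 + 255\right) \left(-414\right) = 267 \left(-414\right) = -110538$)
$\frac{1}{O + 12287 \left(-37\right)} = \frac{1}{-110538 + 12287 \left(-37\right)} = \frac{1}{-110538 - 454619} = \frac{1}{-565157} = - \frac{1}{565157}$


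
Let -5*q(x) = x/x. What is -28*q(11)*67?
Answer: 1876/5 ≈ 375.20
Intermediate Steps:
q(x) = -1/5 (q(x) = -x/(5*x) = -1/5*1 = -1/5)
-28*q(11)*67 = -28*(-1/5)*67 = (28/5)*67 = 1876/5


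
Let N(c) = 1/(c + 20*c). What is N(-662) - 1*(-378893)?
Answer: 5267370485/13902 ≈ 3.7889e+5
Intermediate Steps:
N(c) = 1/(21*c)
N(-662) - 1*(-378893) = (1/21)/(-662) - 1*(-378893) = (1/21)*(-1/662) + 378893 = -1/13902 + 378893 = 5267370485/13902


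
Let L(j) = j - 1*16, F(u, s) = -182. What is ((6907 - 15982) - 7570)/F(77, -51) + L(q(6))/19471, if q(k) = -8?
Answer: 324090427/3543722 ≈ 91.455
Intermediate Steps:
L(j) = -16 + j (L(j) = j - 16 = -16 + j)
((6907 - 15982) - 7570)/F(77, -51) + L(q(6))/19471 = ((6907 - 15982) - 7570)/(-182) + (-16 - 8)/19471 = (-9075 - 7570)*(-1/182) - 24*1/19471 = -16645*(-1/182) - 24/19471 = 16645/182 - 24/19471 = 324090427/3543722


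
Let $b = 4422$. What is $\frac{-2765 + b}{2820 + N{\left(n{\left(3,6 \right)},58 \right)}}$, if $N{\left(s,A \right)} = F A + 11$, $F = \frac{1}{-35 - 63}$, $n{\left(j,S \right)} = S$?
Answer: $\frac{81193}{138690} \approx 0.58543$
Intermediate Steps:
$F = - \frac{1}{98}$ ($F = \frac{1}{-98} = - \frac{1}{98} \approx -0.010204$)
$N{\left(s,A \right)} = 11 - \frac{A}{98}$ ($N{\left(s,A \right)} = - \frac{A}{98} + 11 = 11 - \frac{A}{98}$)
$\frac{-2765 + b}{2820 + N{\left(n{\left(3,6 \right)},58 \right)}} = \frac{-2765 + 4422}{2820 + \left(11 - \frac{29}{49}\right)} = \frac{1657}{2820 + \left(11 - \frac{29}{49}\right)} = \frac{1657}{2820 + \frac{510}{49}} = \frac{1657}{\frac{138690}{49}} = 1657 \cdot \frac{49}{138690} = \frac{81193}{138690}$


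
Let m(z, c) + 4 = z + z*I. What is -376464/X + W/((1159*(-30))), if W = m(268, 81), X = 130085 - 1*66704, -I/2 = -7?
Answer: -2224031896/367292895 ≈ -6.0552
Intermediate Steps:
I = 14 (I = -2*(-7) = 14)
m(z, c) = -4 + 15*z (m(z, c) = -4 + (z + z*14) = -4 + (z + 14*z) = -4 + 15*z)
X = 63381 (X = 130085 - 66704 = 63381)
W = 4016 (W = -4 + 15*268 = -4 + 4020 = 4016)
-376464/X + W/((1159*(-30))) = -376464/63381 + 4016/((1159*(-30))) = -376464*1/63381 + 4016/(-34770) = -125488/21127 + 4016*(-1/34770) = -125488/21127 - 2008/17385 = -2224031896/367292895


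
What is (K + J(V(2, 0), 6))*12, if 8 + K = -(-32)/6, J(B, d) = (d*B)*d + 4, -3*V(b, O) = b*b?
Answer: -560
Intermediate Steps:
V(b, O) = -b²/3 (V(b, O) = -b*b/3 = -b²/3)
J(B, d) = 4 + B*d² (J(B, d) = (B*d)*d + 4 = B*d² + 4 = 4 + B*d²)
K = -8/3 (K = -8 - (-32)/6 = -8 - 4*(-4/3) = -8 + 16/3 = -8/3 ≈ -2.6667)
(K + J(V(2, 0), 6))*12 = (-8/3 + (4 - ⅓*2²*6²))*12 = (-8/3 + (4 - ⅓*4*36))*12 = (-8/3 + (4 - 4/3*36))*12 = (-8/3 + (4 - 48))*12 = (-8/3 - 44)*12 = -140/3*12 = -560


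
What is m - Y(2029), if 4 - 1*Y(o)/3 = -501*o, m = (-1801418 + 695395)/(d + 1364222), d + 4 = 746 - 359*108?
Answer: -4044354903031/1326192 ≈ -3.0496e+6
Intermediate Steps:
d = -38030 (d = -4 + (746 - 359*108) = -4 + (746 - 38772) = -4 - 38026 = -38030)
m = -1106023/1326192 (m = (-1801418 + 695395)/(-38030 + 1364222) = -1106023/1326192 ≈ -0.83398)
Y(o) = 12 + 1503*o (Y(o) = 12 - (-1503)*o = 12 + 1503*o)
m - Y(2029) = -1106023/1326192 - (12 + 1503*2029) = -1106023/1326192 - (12 + 3049587) = -1106023/1326192 - 1*3049599 = -1106023/1326192 - 3049599 = -4044354903031/1326192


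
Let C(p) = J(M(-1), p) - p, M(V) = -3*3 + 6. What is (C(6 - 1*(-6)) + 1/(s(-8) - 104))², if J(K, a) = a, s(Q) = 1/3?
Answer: 9/96721 ≈ 9.3051e-5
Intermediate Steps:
s(Q) = ⅓
M(V) = -3 (M(V) = -9 + 6 = -3)
C(p) = 0 (C(p) = p - p = 0)
(C(6 - 1*(-6)) + 1/(s(-8) - 104))² = (0 + 1/(⅓ - 104))² = (0 + 1/(-311/3))² = (0 - 3/311)² = (-3/311)² = 9/96721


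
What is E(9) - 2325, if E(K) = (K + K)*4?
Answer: -2253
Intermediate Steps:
E(K) = 8*K (E(K) = (2*K)*4 = 8*K)
E(9) - 2325 = 8*9 - 2325 = 72 - 2325 = -2253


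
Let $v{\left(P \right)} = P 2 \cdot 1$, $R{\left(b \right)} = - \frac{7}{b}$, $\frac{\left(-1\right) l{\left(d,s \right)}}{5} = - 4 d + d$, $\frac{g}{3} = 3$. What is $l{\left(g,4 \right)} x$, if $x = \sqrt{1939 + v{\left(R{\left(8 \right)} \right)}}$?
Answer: $\frac{405 \sqrt{861}}{2} \approx 5941.9$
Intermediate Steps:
$g = 9$ ($g = 3 \cdot 3 = 9$)
$l{\left(d,s \right)} = 15 d$ ($l{\left(d,s \right)} = - 5 \left(- 4 d + d\right) = - 5 \left(- 3 d\right) = 15 d$)
$v{\left(P \right)} = 2 P$ ($v{\left(P \right)} = 2 P 1 = 2 P$)
$x = \frac{3 \sqrt{861}}{2}$ ($x = \sqrt{1939 + 2 \left(- \frac{7}{8}\right)} = \sqrt{1939 - \frac{7}{4}} = \sqrt{\frac{7749}{4}} = \frac{3 \sqrt{861}}{2} \approx 44.014$)
$l{\left(g,4 \right)} x = 15 \cdot 9 \frac{3 \sqrt{861}}{2} = 135 \frac{3 \sqrt{861}}{2} = \frac{405 \sqrt{861}}{2}$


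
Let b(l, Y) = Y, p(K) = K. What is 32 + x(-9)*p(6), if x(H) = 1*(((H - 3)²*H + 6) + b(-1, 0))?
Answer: -7708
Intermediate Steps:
x(H) = 6 + H*(-3 + H)² (x(H) = 1*(((H - 3)²*H + 6) + 0) = 1*(((-3 + H)²*H + 6) + 0) = 1*((H*(-3 + H)² + 6) + 0) = 1*((6 + H*(-3 + H)²) + 0) = 1*(6 + H*(-3 + H)²) = 6 + H*(-3 + H)²)
32 + x(-9)*p(6) = 32 + (6 - 9*(-3 - 9)²)*6 = 32 + (6 - 9*(-12)²)*6 = 32 + (6 - 9*144)*6 = 32 + (6 - 1296)*6 = 32 - 1290*6 = 32 - 7740 = -7708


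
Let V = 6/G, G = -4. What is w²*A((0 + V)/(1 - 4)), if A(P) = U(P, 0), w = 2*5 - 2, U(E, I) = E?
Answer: 32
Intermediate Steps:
V = -3/2 (V = 6/(-4) = 6*(-¼) = -3/2 ≈ -1.5000)
w = 8 (w = 10 - 2 = 8)
A(P) = P
w²*A((0 + V)/(1 - 4)) = 8²*((0 - 3/2)/(1 - 4)) = 64*(-3/2/(-3)) = 64*(-3/2*(-⅓)) = 64*(½) = 32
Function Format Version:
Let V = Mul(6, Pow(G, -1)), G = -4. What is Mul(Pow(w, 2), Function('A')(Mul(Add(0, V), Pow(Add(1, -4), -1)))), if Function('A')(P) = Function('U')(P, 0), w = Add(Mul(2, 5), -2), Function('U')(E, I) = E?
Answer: 32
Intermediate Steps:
V = Rational(-3, 2) (V = Mul(6, Pow(-4, -1)) = Mul(6, Rational(-1, 4)) = Rational(-3, 2) ≈ -1.5000)
w = 8 (w = Add(10, -2) = 8)
Function('A')(P) = P
Mul(Pow(w, 2), Function('A')(Mul(Add(0, V), Pow(Add(1, -4), -1)))) = Mul(Pow(8, 2), Mul(Add(0, Rational(-3, 2)), Pow(Add(1, -4), -1))) = Mul(64, Mul(Rational(-3, 2), Pow(-3, -1))) = Mul(64, Mul(Rational(-3, 2), Rational(-1, 3))) = Mul(64, Rational(1, 2)) = 32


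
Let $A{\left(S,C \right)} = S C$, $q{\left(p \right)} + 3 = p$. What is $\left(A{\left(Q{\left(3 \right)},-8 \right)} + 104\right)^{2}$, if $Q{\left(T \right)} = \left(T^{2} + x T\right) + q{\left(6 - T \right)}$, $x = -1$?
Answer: $3136$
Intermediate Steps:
$q{\left(p \right)} = -3 + p$
$Q{\left(T \right)} = 3 + T^{2} - 2 T$ ($Q{\left(T \right)} = \left(T^{2} - T\right) - \left(-3 + T\right) = 3 + T^{2} - 2 T$)
$A{\left(S,C \right)} = C S$
$\left(A{\left(Q{\left(3 \right)},-8 \right)} + 104\right)^{2} = \left(- 8 \left(3 + 3^{2} - 6\right) + 104\right)^{2} = \left(- 8 \left(3 + 9 - 6\right) + 104\right)^{2} = \left(\left(-8\right) 6 + 104\right)^{2} = \left(-48 + 104\right)^{2} = 56^{2} = 3136$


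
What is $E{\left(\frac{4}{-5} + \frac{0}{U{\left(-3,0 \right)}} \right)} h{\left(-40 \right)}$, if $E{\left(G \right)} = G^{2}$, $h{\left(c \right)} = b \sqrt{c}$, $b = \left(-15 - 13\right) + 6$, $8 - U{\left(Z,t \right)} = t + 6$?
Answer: $- \frac{704 i \sqrt{10}}{25} \approx - 89.05 i$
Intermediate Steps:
$U{\left(Z,t \right)} = 2 - t$ ($U{\left(Z,t \right)} = 8 - \left(t + 6\right) = 8 - \left(6 + t\right) = 2 - t$)
$b = -22$ ($b = -28 + 6 = -22$)
$h{\left(c \right)} = - 22 \sqrt{c}$
$E{\left(\frac{4}{-5} + \frac{0}{U{\left(-3,0 \right)}} \right)} h{\left(-40 \right)} = \left(\frac{4}{-5} + \frac{0}{2 - 0}\right)^{2} \left(- 22 \sqrt{-40}\right) = \left(4 \left(- \frac{1}{5}\right) + \frac{0}{2 + 0}\right)^{2} \left(- 22 \cdot 2 i \sqrt{10}\right) = \left(- \frac{4}{5} + \frac{0}{2}\right)^{2} \left(- 44 i \sqrt{10}\right) = \left(- \frac{4}{5} + 0 \cdot \frac{1}{2}\right)^{2} \left(- 44 i \sqrt{10}\right) = \left(- \frac{4}{5} + 0\right)^{2} \left(- 44 i \sqrt{10}\right) = \left(- \frac{4}{5}\right)^{2} \left(- 44 i \sqrt{10}\right) = \frac{16 \left(- 44 i \sqrt{10}\right)}{25} = - \frac{704 i \sqrt{10}}{25}$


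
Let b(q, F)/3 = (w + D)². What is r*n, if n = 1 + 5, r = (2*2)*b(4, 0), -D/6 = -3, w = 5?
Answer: 38088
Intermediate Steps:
D = 18 (D = -6*(-3) = 18)
b(q, F) = 1587 (b(q, F) = 3*(5 + 18)² = 3*23² = 3*529 = 1587)
r = 6348 (r = (2*2)*1587 = 4*1587 = 6348)
n = 6
r*n = 6348*6 = 38088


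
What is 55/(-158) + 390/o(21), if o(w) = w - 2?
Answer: 60575/3002 ≈ 20.178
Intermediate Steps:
o(w) = -2 + w
55/(-158) + 390/o(21) = 55/(-158) + 390/(-2 + 21) = 55*(-1/158) + 390/19 = -55/158 + 390*(1/19) = -55/158 + 390/19 = 60575/3002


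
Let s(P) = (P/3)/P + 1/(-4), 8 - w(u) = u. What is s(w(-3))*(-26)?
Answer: -13/6 ≈ -2.1667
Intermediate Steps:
w(u) = 8 - u
s(P) = 1/12 (s(P) = (P*(⅓))/P + 1*(-¼) = (P/3)/P - ¼ = ⅓ - ¼ = 1/12)
s(w(-3))*(-26) = (1/12)*(-26) = -13/6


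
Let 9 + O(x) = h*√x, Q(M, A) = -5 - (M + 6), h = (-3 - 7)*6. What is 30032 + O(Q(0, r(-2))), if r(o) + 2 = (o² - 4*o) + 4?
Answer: 30023 - 60*I*√11 ≈ 30023.0 - 199.0*I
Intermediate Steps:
r(o) = 2 + o² - 4*o (r(o) = -2 + ((o² - 4*o) + 4) = -2 + (4 + o² - 4*o) = 2 + o² - 4*o)
h = -60 (h = -10*6 = -60)
Q(M, A) = -11 - M (Q(M, A) = -5 - (6 + M) = -5 + (-6 - M) = -11 - M)
O(x) = -9 - 60*√x
30032 + O(Q(0, r(-2))) = 30032 + (-9 - 60*√(-11 - 1*0)) = 30032 + (-9 - 60*√(-11 + 0)) = 30032 + (-9 - 60*I*√11) = 30023 - 60*I*√11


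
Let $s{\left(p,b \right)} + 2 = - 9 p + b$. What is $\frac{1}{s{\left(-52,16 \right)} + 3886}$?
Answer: $\frac{1}{4368} \approx 0.00022894$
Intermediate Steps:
$s{\left(p,b \right)} = -2 + b - 9 p$ ($s{\left(p,b \right)} = -2 + \left(- 9 p + b\right) = -2 + \left(b - 9 p\right) = -2 + b - 9 p$)
$\frac{1}{s{\left(-52,16 \right)} + 3886} = \frac{1}{\left(-2 + 16 - -468\right) + 3886} = \frac{1}{\left(-2 + 16 + 468\right) + 3886} = \frac{1}{482 + 3886} = \frac{1}{4368}$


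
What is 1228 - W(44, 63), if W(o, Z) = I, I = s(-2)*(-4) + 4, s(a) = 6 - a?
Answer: 1256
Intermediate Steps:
I = -28 (I = (6 - 1*(-2))*(-4) + 4 = (6 + 2)*(-4) + 4 = 8*(-4) + 4 = -32 + 4 = -28)
W(o, Z) = -28
1228 - W(44, 63) = 1228 - 1*(-28) = 1228 + 28 = 1256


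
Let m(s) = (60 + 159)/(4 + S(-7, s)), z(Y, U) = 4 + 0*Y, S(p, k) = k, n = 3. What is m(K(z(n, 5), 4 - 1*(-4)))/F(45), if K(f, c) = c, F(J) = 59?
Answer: 73/236 ≈ 0.30932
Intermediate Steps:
z(Y, U) = 4 (z(Y, U) = 4 + 0 = 4)
m(s) = 219/(4 + s) (m(s) = (60 + 159)/(4 + s) = 219/(4 + s))
m(K(z(n, 5), 4 - 1*(-4)))/F(45) = (219/(4 + (4 - 1*(-4))))/59 = (219/(4 + (4 + 4)))*(1/59) = (219/(4 + 8))*(1/59) = (219/12)*(1/59) = (219*(1/12))*(1/59) = (73/4)*(1/59) = 73/236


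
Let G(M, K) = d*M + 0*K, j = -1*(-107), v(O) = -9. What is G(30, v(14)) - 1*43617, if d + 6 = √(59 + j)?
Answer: -43797 + 30*√166 ≈ -43411.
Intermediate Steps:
j = 107
d = -6 + √166 (d = -6 + √(59 + 107) = -6 + √166 ≈ 6.8841)
G(M, K) = M*(-6 + √166) (G(M, K) = (-6 + √166)*M + 0*K = M*(-6 + √166) + 0 = M*(-6 + √166))
G(30, v(14)) - 1*43617 = 30*(-6 + √166) - 1*43617 = (-180 + 30*√166) - 43617 = -43797 + 30*√166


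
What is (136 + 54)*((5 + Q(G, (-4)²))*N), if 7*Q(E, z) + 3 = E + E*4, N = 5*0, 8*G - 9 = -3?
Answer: 0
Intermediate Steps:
G = ¾ (G = 9/8 + (⅛)*(-3) = 9/8 - 3/8 = ¾ ≈ 0.75000)
N = 0
Q(E, z) = -3/7 + 5*E/7 (Q(E, z) = -3/7 + (E + E*4)/7 = -3/7 + (E + 4*E)/7 = -3/7 + (5*E)/7 = -3/7 + 5*E/7)
(136 + 54)*((5 + Q(G, (-4)²))*N) = (136 + 54)*((5 + (-3/7 + (5/7)*(¾)))*0) = 190*((5 + (-3/7 + 15/28))*0) = 190*((5 + 3/28)*0) = 190*((143/28)*0) = 190*0 = 0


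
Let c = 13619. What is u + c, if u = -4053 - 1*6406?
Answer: 3160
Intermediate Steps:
u = -10459 (u = -4053 - 6406 = -10459)
u + c = -10459 + 13619 = 3160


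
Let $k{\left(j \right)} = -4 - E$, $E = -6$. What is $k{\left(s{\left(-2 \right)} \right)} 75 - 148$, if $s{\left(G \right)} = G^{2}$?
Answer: $2$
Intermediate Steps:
$k{\left(j \right)} = 2$ ($k{\left(j \right)} = -4 - -6 = -4 + 6 = 2$)
$k{\left(s{\left(-2 \right)} \right)} 75 - 148 = 2 \cdot 75 - 148 = 150 - 148 = 2$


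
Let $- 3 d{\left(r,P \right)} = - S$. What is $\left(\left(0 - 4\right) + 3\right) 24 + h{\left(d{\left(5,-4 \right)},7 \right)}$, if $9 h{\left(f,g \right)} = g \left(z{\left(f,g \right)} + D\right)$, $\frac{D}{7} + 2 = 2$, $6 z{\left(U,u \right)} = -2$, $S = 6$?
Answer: $- \frac{655}{27} \approx -24.259$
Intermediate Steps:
$z{\left(U,u \right)} = - \frac{1}{3}$ ($z{\left(U,u \right)} = \frac{1}{6} \left(-2\right) = - \frac{1}{3}$)
$D = 0$ ($D = -14 + 7 \cdot 2 = -14 + 14 = 0$)
$d{\left(r,P \right)} = 2$ ($d{\left(r,P \right)} = - \frac{\left(-1\right) 6}{3} = \left(- \frac{1}{3}\right) \left(-6\right) = 2$)
$h{\left(f,g \right)} = - \frac{g}{27}$ ($h{\left(f,g \right)} = \frac{g \left(- \frac{1}{3} + 0\right)}{9} = \frac{g \left(- \frac{1}{3}\right)}{9} = \frac{\left(- \frac{1}{3}\right) g}{9} = - \frac{g}{27}$)
$\left(\left(0 - 4\right) + 3\right) 24 + h{\left(d{\left(5,-4 \right)},7 \right)} = \left(\left(0 - 4\right) + 3\right) 24 - \frac{7}{27} = \left(-4 + 3\right) 24 - \frac{7}{27} = \left(-1\right) 24 - \frac{7}{27} = -24 - \frac{7}{27} = - \frac{655}{27}$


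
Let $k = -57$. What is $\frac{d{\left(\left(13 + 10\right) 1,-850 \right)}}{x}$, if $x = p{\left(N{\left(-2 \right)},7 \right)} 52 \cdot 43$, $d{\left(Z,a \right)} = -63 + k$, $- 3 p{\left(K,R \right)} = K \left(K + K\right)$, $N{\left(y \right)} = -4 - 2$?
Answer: $\frac{5}{2236} \approx 0.0022361$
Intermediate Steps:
$N{\left(y \right)} = -6$
$p{\left(K,R \right)} = - \frac{2 K^{2}}{3}$ ($p{\left(K,R \right)} = - \frac{K \left(K + K\right)}{3} = - \frac{K 2 K}{3} = - \frac{2 K^{2}}{3}$)
$d{\left(Z,a \right)} = -120$ ($d{\left(Z,a \right)} = -63 - 57 = -120$)
$x = -53664$ ($x = - \frac{2 \left(-6\right)^{2}}{3} \cdot 52 \cdot 43 = \left(- \frac{2}{3}\right) 36 \cdot 52 \cdot 43 = \left(-24\right) 52 \cdot 43 = \left(-1248\right) 43 = -53664$)
$\frac{d{\left(\left(13 + 10\right) 1,-850 \right)}}{x} = - \frac{120}{-53664} = \left(-120\right) \left(- \frac{1}{53664}\right) = \frac{5}{2236}$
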